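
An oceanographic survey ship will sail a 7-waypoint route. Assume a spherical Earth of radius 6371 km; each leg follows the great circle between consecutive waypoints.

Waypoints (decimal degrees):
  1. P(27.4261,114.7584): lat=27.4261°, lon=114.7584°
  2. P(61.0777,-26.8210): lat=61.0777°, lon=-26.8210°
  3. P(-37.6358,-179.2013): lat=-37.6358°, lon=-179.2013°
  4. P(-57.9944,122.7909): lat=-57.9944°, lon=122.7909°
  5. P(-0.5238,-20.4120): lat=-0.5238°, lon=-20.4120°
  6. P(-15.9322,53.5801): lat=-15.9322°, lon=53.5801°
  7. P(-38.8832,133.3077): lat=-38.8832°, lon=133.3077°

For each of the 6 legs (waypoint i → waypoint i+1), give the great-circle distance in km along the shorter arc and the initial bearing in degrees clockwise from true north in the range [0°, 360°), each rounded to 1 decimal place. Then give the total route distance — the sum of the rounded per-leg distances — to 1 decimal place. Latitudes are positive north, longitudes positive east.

Leg 1: φ1=0.4786757, φ2=1.0660070, Δφ=0.5873312, Δλ=-2.4710267 rad; a=sin²(Δφ/2)+cosφ1·cosφ2·sin²(Δλ/2)=0.4665807946; c=2·atan2(√a, √(1-a))=1.503908050; dist=6371·c=9581.398 ≈ 9581.4 km; running total=9581.4 km
Leg 1 bearing: y=sinΔλ·cosφ2=-0.30053766, x=cosφ1·sinφ2-sinφ1·cosφ2·cosΔλ=0.95142511; θ=atan2(y, x)=-17.5304° <0 so +360° → 342.4696° ≈ 342.5°
Leg 2: φ1=1.0660070, φ2=-0.6568686, Δφ=-1.7228756, Δλ=-2.6595380 rad; a=sin²(Δφ/2)+cosφ1·cosφ2·sin²(Δλ/2)=0.9369102931; c=2·atan2(√a, √(1-a))=2.633801294; dist=6371·c=16779.948 ≈ 16779.9 km; running total=26361.3 km
Leg 2 bearing: y=sinΔλ·cosφ2=-0.36712923, x=cosφ1·sinφ2-sinφ1·cosφ2·cosΔλ=0.31883179; θ=atan2(y, x)=-49.0275° <0 so +360° → 310.9725° ≈ 311.0°
Leg 3: φ1=-0.6568686, φ2=-1.0121932, Δφ=-0.3553246, Δλ=5.2707582 rad; a=sin²(Δφ/2)+cosφ1·cosφ2·sin²(Δλ/2)=0.1299069390; c=2·atan2(√a, √(1-a))=0.737449209; dist=6371·c=4698.289 ≈ 4698.3 km; running total=31059.6 km
Leg 3 bearing: y=sinΔλ·cosφ2=-0.44950554, x=cosφ1·sinφ2-sinφ1·cosφ2·cosΔλ=-0.50006927; θ=atan2(y, x)=-138.0481° <0 so +360° → 221.9519° ≈ 222.0°
Leg 4: φ1=-1.0121932, φ2=-0.0091420, Δφ=1.0030512, Δλ=-2.4993621 rad; a=sin²(Δφ/2)+cosφ1·cosφ2·sin²(Δλ/2)=0.7083176886; c=2·atan2(√a, √(1-a))=2.000537339; dist=6371·c=12745.423 ≈ 12745.4 km; running total=43805.0 km
Leg 4 bearing: y=sinΔλ·cosφ2=-0.59895804, x=cosφ1·sinφ2-sinφ1·cosφ2·cosΔλ=-0.68385980; θ=atan2(y, x)=-138.7865° <0 so +360° → 221.2135° ≈ 221.2°
Leg 5: φ1=-0.0091420, φ2=-0.2780693, Δφ=-0.2689273, Δλ=1.2914058 rad; a=sin²(Δφ/2)+cosφ1·cosφ2·sin²(Δλ/2)=0.3661624166; c=2·atan2(√a, √(1-a))=1.299816988; dist=6371·c=8281.134 ≈ 8281.1 km; running total=52086.1 km
Leg 5 bearing: y=sinΔλ·cosφ2=0.92430038, x=cosφ1·sinφ2-sinφ1·cosφ2·cosΔλ=-0.27206398; θ=atan2(y, x)=106.4016° ≈ 106.4°
Leg 6: φ1=-0.2780693, φ2=-0.6786399, Δφ=-0.4005705, Δλ=1.3915091 rad; a=sin²(Δφ/2)+cosφ1·cosφ2·sin²(Δλ/2)=0.3471018621; c=2·atan2(√a, √(1-a))=1.260021671; dist=6371·c=8027.598 ≈ 8027.6 km; running total=60113.7 km
Leg 6 bearing: y=sinΔλ·cosφ2=0.76594988, x=cosφ1·sinφ2-sinφ1·cosφ2·cosΔλ=-0.56551695; θ=atan2(y, x)=126.4392° ≈ 126.4°

Leg 1: dist=9581.4 km, bearing=342.5°
Leg 2: dist=16779.9 km, bearing=311.0°
Leg 3: dist=4698.3 km, bearing=222.0°
Leg 4: dist=12745.4 km, bearing=221.2°
Leg 5: dist=8281.1 km, bearing=106.4°
Leg 6: dist=8027.6 km, bearing=126.4°
Total: 60113.7 km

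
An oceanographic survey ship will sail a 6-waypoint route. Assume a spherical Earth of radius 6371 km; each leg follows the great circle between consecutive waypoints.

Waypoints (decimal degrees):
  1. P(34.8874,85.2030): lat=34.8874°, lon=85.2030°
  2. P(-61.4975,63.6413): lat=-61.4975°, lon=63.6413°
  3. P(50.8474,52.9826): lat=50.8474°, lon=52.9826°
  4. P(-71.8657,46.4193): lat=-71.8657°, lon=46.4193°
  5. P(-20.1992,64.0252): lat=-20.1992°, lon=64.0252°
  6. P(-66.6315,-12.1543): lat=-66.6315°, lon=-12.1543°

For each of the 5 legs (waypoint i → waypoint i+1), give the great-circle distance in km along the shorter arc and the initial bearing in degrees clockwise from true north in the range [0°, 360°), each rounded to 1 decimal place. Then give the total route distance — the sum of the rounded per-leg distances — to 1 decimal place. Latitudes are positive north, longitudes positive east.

Leg 1: dist=10893.4 km, bearing=190.2°
Leg 2: dist=12528.0 km, bearing=352.7°
Leg 3: dist=13654.8 km, bearing=182.4°
Leg 4: dist=5855.4 km, bearing=20.9°
Leg 5: dist=7344.8 km, bearing=204.9°
Total: 50276.4 km

Leg 1: φ1=0.6089000, φ2=-1.0733339, Δφ=-1.6822339, Δλ=-0.3763227 rad; a=sin²(Δφ/2)+cosφ1·cosφ2·sin²(Δλ/2)=0.5692993324; c=2·atan2(√a, √(1-a))=1.709842609; dist=6371·c=10893.407 ≈ 10893.4 km; running total=10893.4 km
Leg 1 bearing: y=sinΔλ·cosφ2=-0.17537134, x=cosφ1·sinφ2-sinφ1·cosφ2·cosΔλ=-0.97469754; θ=atan2(y, x)=-169.8003° <0 so +360° → 190.1997° ≈ 190.2°
Leg 2: φ1=-1.0733339, φ2=0.8874545, Δφ=1.9607884, Δλ=-0.1860294 rad; a=sin²(Δφ/2)+cosφ1·cosφ2·sin²(Δλ/2)=0.6926897719; c=2·atan2(√a, √(1-a))=1.966415428; dist=6371·c=12528.033 ≈ 12528.0 km; running total=23421.4 km
Leg 2 bearing: y=sinΔλ·cosφ2=-0.11678044, x=cosφ1·sinφ2-sinφ1·cosφ2·cosΔλ=0.91533870; θ=atan2(y, x)=-7.2706° <0 so +360° → 352.7294° ≈ 352.7°
Leg 3: φ1=0.8874545, φ2=-1.2542931, Δφ=-2.1417476, Δλ=-0.1145512 rad; a=sin²(Δφ/2)+cosφ1·cosφ2·sin²(Δλ/2)=0.7708603208; c=2·atan2(√a, √(1-a))=2.143279111; dist=6371·c=13654.831 ≈ 13654.8 km; running total=37076.2 km
Leg 3 bearing: y=sinΔλ·cosφ2=-0.03557561, x=cosφ1·sinφ2-sinφ1·cosφ2·cosΔλ=-0.83980541; θ=atan2(y, x)=-177.5743° <0 so +360° → 182.4257° ≈ 182.4°
Leg 4: φ1=-1.2542931, φ2=-0.3525425, Δφ=0.9017505, Δλ=0.3072809 rad; a=sin²(Δφ/2)+cosφ1·cosφ2·sin²(Δλ/2)=0.1967222381; c=2·atan2(√a, √(1-a))=0.919075384; dist=6371·c=5855.429 ≈ 5855.4 km; running total=42931.6 km
Leg 4 bearing: y=sinΔλ·cosφ2=0.28386561, x=cosφ1·sinφ2-sinφ1·cosφ2·cosΔλ=0.74263767; θ=atan2(y, x)=20.9188° ≈ 20.9°
Leg 5: φ1=-0.3525425, φ2=-1.1629391, Δφ=-0.8103965, Δλ=-1.3295831 rad; a=sin²(Δφ/2)+cosφ1·cosφ2·sin²(Δλ/2)=0.2970572602; c=2·atan2(√a, √(1-a))=1.152848828; dist=6371·c=7344.800 ≈ 7344.8 km; running total=50276.4 km
Leg 5 bearing: y=sinΔλ·cosφ2=-0.38516000, x=cosφ1·sinφ2-sinφ1·cosφ2·cosΔλ=-0.82879959; θ=atan2(y, x)=-155.0747° <0 so +360° → 204.9253° ≈ 204.9°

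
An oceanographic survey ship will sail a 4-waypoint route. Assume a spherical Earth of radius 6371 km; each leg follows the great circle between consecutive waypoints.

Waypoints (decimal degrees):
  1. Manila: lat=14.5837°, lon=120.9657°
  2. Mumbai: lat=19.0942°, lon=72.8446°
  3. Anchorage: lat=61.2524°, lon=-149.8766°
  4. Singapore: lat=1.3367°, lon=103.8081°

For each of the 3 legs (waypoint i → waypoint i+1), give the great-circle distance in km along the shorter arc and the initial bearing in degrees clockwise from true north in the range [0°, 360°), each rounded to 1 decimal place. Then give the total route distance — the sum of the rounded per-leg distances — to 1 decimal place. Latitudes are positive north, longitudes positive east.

Leg 1: dist=5130.8 km, bearing=282.6°
Leg 2: dist=10307.7 km, bearing=19.1°
Leg 3: dist=10739.4 km, bearing=285.0°
Total: 26177.9 km

Leg 1: φ1=0.2545336, φ2=0.3332567, Δφ=0.0787231, Δλ=-0.8398716 rad; a=sin²(Δφ/2)+cosφ1·cosφ2·sin²(Δλ/2)=0.1535633511; c=2·atan2(√a, √(1-a))=0.805330035; dist=6371·c=5130.758 ≈ 5130.8 km; running total=5130.8 km
Leg 1 bearing: y=sinΔλ·cosφ2=-0.70359340, x=cosφ1·sinφ2-sinφ1·cosφ2·cosΔλ=0.15774322; θ=atan2(y, x)=-77.3634° <0 so +360° → 282.6366° ≈ 282.6°
Leg 2: φ1=0.3332567, φ2=1.0690561, Δφ=0.7357994, Δλ=-3.8872183 rad; a=sin²(Δφ/2)+cosφ1·cosφ2·sin²(Δλ/2)=0.5235473103; c=2·atan2(√a, √(1-a))=1.617908373; dist=6371·c=10307.694 ≈ 10307.7 km; running total=15438.5 km
Leg 2 bearing: y=sinΔλ·cosφ2=0.32629304, x=cosφ1·sinφ2-sinφ1·cosφ2·cosΔλ=0.94409478; θ=atan2(y, x)=19.0659° ≈ 19.1°
Leg 3: φ1=1.0690561, φ2=0.0233298, Δφ=-1.0457262, Δλ=4.4276333 rad; a=sin²(Δφ/2)+cosφ1·cosφ2·sin²(Δλ/2)=0.5573106178; c=2·atan2(√a, √(1-a))=1.685670041; dist=6371·c=10739.404 ≈ 10739.4 km; running total=26177.9 km
Leg 3 bearing: y=sinΔλ·cosφ2=-0.95946914, x=cosφ1·sinφ2-sinφ1·cosφ2·cosΔλ=0.25745085; θ=atan2(y, x)=-74.9798° <0 so +360° → 285.0202° ≈ 285.0°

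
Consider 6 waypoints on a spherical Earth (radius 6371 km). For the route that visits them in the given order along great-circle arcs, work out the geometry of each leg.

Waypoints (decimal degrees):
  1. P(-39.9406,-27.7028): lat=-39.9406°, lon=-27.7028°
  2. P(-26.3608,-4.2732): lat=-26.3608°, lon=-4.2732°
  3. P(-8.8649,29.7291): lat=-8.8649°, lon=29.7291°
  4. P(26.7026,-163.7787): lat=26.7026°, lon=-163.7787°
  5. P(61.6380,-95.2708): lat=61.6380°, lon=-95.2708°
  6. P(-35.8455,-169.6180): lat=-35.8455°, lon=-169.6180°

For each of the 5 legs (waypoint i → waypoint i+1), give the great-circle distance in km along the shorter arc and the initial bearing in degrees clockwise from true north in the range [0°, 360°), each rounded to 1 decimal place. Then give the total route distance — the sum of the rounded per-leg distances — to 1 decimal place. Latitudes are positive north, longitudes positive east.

Leg 1: dist=2639.5 km, bearing=62.3°
Leg 2: dist=4074.6 km, bearing=67.8°
Leg 3: dist=17574.4 km, bearing=33.9°
Leg 4: dist=6290.4 km, bearing=32.0°
Leg 5: dist=12708.9 km, bearing=238.9°
Total: 43287.8 km

Leg 1: φ1=-0.6970950, φ2=-0.4600828, Δφ=0.2370122, Δλ=0.4089237 rad; a=sin²(Δφ/2)+cosφ1·cosφ2·sin²(Δλ/2)=0.0422992508; c=2·atan2(√a, √(1-a))=0.414292127; dist=6371·c=2639.455 ≈ 2639.5 km; running total=2639.5 km
Leg 1 bearing: y=sinΔλ·cosφ2=0.35627555, x=cosφ1·sinφ2-sinφ1·cosφ2·cosΔλ=0.18737084; θ=atan2(y, x)=62.2594° ≈ 62.3°
Leg 2: φ1=-0.4600828, φ2=-0.1547217, Δφ=0.3053611, Δλ=0.5934521 rad; a=sin²(Δφ/2)+cosφ1·cosφ2·sin²(Δλ/2)=0.0988182788; c=2·atan2(√a, √(1-a))=0.639551629; dist=6371·c=4074.583 ≈ 4074.6 km; running total=6714.1 km
Leg 2 bearing: y=sinΔλ·cosφ2=0.55254592, x=cosφ1·sinφ2-sinφ1·cosφ2·cosΔλ=0.22562338; θ=atan2(y, x)=67.7881° ≈ 67.8°
Leg 3: φ1=-0.1547217, φ2=0.4660483, Δφ=0.6207700, Δλ=-3.3773482 rad; a=sin²(Δφ/2)+cosφ1·cosφ2·sin²(Δλ/2)=0.9637557398; c=2·atan2(√a, √(1-a))=2.758495751; dist=6371·c=17574.376 ≈ 17574.4 km; running total=24288.5 km
Leg 3 bearing: y=sinΔλ·cosφ2=0.20866690, x=cosφ1·sinφ2-sinφ1·cosφ2·cosΔλ=0.31012994; θ=atan2(y, x)=33.9341° ≈ 33.9°
Leg 4: φ1=0.4660483, φ2=1.0757860, Δφ=0.6097378, Δλ=1.1956884 rad; a=sin²(Δφ/2)+cosφ1·cosφ2·sin²(Δλ/2)=0.2245496088; c=2·atan2(√a, √(1-a))=0.987353137; dist=6371·c=6290.427 ≈ 6290.4 km; running total=30578.9 km
Leg 4 bearing: y=sinΔλ·cosφ2=0.44201021, x=cosφ1·sinφ2-sinφ1·cosφ2·cosΔλ=0.70790910; θ=atan2(y, x)=31.9802° ≈ 32.0°
Leg 5: φ1=1.0757860, φ2=-0.6256220, Δφ=-1.7014080, Δλ=-1.2976034 rad; a=sin²(Δφ/2)+cosφ1·cosφ2·sin²(Δλ/2)=0.7057070874; c=2·atan2(√a, √(1-a))=1.994801415; dist=6371·c=12708.880 ≈ 12708.9 km; running total=43287.8 km
Leg 5 bearing: y=sinΔλ·cosφ2=-0.78053743, x=cosφ1·sinφ2-sinφ1·cosφ2·cosΔλ=-0.47063754; θ=atan2(y, x)=-121.0885° <0 so +360° → 238.9115° ≈ 238.9°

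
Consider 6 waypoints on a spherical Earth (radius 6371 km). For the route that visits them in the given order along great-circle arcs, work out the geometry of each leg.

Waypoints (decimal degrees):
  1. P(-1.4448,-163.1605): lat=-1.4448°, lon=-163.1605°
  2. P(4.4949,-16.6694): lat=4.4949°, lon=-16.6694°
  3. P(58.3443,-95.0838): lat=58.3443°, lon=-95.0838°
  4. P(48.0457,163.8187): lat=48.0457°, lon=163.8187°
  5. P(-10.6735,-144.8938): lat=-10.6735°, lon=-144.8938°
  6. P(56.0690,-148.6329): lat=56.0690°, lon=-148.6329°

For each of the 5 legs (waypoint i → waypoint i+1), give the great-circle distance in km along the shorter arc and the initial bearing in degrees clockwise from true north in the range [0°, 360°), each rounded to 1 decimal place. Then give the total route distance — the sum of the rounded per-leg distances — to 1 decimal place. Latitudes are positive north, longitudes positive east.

Leg 1: dist=16279.2 km, bearing=84.0°
Leg 2: dist=8907.6 km, bearing=328.5°
Leg 3: dist=6178.3 km, bearing=307.3°
Leg 4: dist=8245.0 km, bearing=127.1°
Leg 5: dist=7429.5 km, bearing=357.7°
Total: 47039.6 km

Leg 1: φ1=-0.0252165, φ2=0.0784508, Δφ=0.1036673, Δλ=2.5567520 rad; a=sin²(Δφ/2)+cosφ1·cosφ2·sin²(Δλ/2)=0.9164736608; c=2·atan2(√a, √(1-a))=2.555209156; dist=6371·c=16279.238 ≈ 16279.2 km; running total=16279.2 km
Leg 1 bearing: y=sinΔλ·cosφ2=0.55036853, x=cosφ1·sinφ2-sinφ1·cosφ2·cosΔλ=0.05738680; θ=atan2(y, x)=84.0473° ≈ 84.0°
Leg 2: φ1=0.0784508, φ2=1.0183001, Δφ=0.9398493, Δλ=-1.3685895 rad; a=sin²(Δφ/2)+cosφ1·cosφ2·sin²(Δλ/2)=0.4141073760; c=2·atan2(√a, √(1-a))=1.398154756; dist=6371·c=8907.644 ≈ 8907.6 km; running total=25186.8 km
Leg 2 bearing: y=sinΔλ·cosφ2=-0.51412098, x=cosφ1·sinφ2-sinφ1·cosφ2·cosΔλ=0.84033889; θ=atan2(y, x)=-31.4584° <0 so +360° → 328.5416° ≈ 328.5°
Leg 3: φ1=1.0183001, φ2=0.8385557, Δφ=-0.1797445, Δλ=4.5187011 rad; a=sin²(Δφ/2)+cosφ1·cosφ2·sin²(Δλ/2)=0.2172505383; c=2·atan2(√a, √(1-a))=0.969758259; dist=6371·c=6178.330 ≈ 6178.3 km; running total=31365.1 km
Leg 3 bearing: y=sinΔλ·cosφ2=-0.65603671, x=cosφ1·sinφ2-sinφ1·cosφ2·cosΔλ=0.49982678; θ=atan2(y, x)=-52.6966° <0 so +360° → 307.3034° ≈ 307.3°
Leg 4: φ1=0.8385557, φ2=-0.1862877, Δφ=-1.0248434, Δλ=-5.3880496 rad; a=sin²(Δφ/2)+cosφ1·cosφ2·sin²(Δλ/2)=0.3634300517; c=2·atan2(√a, √(1-a))=1.294140788; dist=6371·c=8244.971 ≈ 8245.0 km; running total=39610.1 km
Leg 4 bearing: y=sinΔλ·cosφ2=0.76679378, x=cosφ1·sinφ2-sinφ1·cosφ2·cosΔλ=-0.58088028; θ=atan2(y, x)=127.1455° ≈ 127.1°
Leg 5: φ1=-0.1862877, φ2=0.9785887, Δφ=1.1648764, Δλ=-0.0652596 rad; a=sin²(Δφ/2)+cosφ1·cosφ2·sin²(Δλ/2)=0.3031517606; c=2·atan2(√a, √(1-a))=1.166146949; dist=6371·c=7429.522 ≈ 7429.5 km; running total=47039.6 km
Leg 5 bearing: y=sinΔλ·cosφ2=-0.03640168, x=cosφ1·sinφ2-sinφ1·cosφ2·cosΔλ=0.91851946; θ=atan2(y, x)=-2.2695° <0 so +360° → 357.7305° ≈ 357.7°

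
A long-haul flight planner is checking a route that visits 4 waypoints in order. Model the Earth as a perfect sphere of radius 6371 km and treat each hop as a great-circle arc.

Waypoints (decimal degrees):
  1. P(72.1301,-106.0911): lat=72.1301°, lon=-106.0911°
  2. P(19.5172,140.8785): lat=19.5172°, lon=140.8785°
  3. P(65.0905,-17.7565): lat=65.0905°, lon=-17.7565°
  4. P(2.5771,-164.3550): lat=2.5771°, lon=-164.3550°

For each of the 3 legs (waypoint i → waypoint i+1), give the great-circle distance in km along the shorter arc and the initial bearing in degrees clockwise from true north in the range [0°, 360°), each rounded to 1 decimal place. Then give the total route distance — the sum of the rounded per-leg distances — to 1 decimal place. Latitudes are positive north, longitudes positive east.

Leg 1: φ1=1.2589077, φ2=0.3406394, Δφ=-0.9182683, Δλ=4.3104327 rad; a=sin²(Δφ/2)+cosφ1·cosφ2·sin²(Δλ/2)=0.3975892847; c=2·atan2(√a, √(1-a))=1.364515060; dist=6371·c=8693.325 ≈ 8693.3 km; running total=8693.3 km
Leg 1 bearing: y=sinΔλ·cosφ2=-0.86741826, x=cosφ1·sinφ2-sinφ1·cosφ2·cosΔλ=0.45346856; θ=atan2(y, x)=-62.4003° <0 so +360° → 297.5997° ≈ 297.6°
Leg 2: φ1=0.3406394, φ2=1.1360435, Δφ=0.7954041, Δλ=-2.7687031 rad; a=sin²(Δφ/2)+cosφ1·cosφ2·sin²(Δλ/2)=0.5333465509; c=2·atan2(√a, √(1-a))=1.637538969; dist=6371·c=10432.761 ≈ 10432.8 km; running total=19126.1 km
Leg 2 bearing: y=sinΔλ·cosφ2=-0.15344149, x=cosφ1·sinφ2-sinφ1·cosφ2·cosΔλ=0.98590453; θ=atan2(y, x)=-8.8463° <0 so +360° → 351.1537° ≈ 351.2°
Leg 3: φ1=1.1360435, φ2=0.0449789, Δφ=-1.0910647, Δλ=-2.5586265 rad; a=sin²(Δφ/2)+cosφ1·cosφ2·sin²(Δλ/2)=0.6552418895; c=2·atan2(√a, √(1-a))=1.886498248; dist=6371·c=12018.880 ≈ 12018.9 km; running total=31145.0 km
Leg 3 bearing: y=sinΔλ·cosφ2=-0.54994583, x=cosφ1·sinφ2-sinφ1·cosφ2·cosΔλ=0.77534470; θ=atan2(y, x)=-35.3478° <0 so +360° → 324.6522° ≈ 324.7°

Leg 1: dist=8693.3 km, bearing=297.6°
Leg 2: dist=10432.8 km, bearing=351.2°
Leg 3: dist=12018.9 km, bearing=324.7°
Total: 31145.0 km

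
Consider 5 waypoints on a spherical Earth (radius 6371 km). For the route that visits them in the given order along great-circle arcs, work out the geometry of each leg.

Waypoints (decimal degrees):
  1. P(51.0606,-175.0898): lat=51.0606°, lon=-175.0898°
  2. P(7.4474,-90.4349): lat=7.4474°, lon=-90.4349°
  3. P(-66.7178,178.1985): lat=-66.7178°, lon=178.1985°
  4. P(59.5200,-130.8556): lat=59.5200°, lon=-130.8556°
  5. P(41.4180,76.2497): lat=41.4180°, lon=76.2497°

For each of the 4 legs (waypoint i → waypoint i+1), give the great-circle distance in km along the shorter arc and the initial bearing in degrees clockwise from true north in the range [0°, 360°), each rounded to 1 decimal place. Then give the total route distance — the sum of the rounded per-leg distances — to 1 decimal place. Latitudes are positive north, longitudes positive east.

Leg 1: φ1=0.8911756, φ2=0.1299817, Δφ=-0.7611939, Δλ=1.4775067 rad; a=sin²(Δφ/2)+cosφ1·cosφ2·sin²(Δλ/2)=0.4205649197; c=2·atan2(√a, √(1-a))=1.411250153; dist=6371·c=8991.075 ≈ 8991.1 km; running total=8991.1 km
Leg 1 bearing: y=sinΔλ·cosφ2=0.98725263, x=cosφ1·sinφ2-sinφ1·cosφ2·cosΔλ=0.00961812; θ=atan2(y, x)=89.4418° ≈ 89.4°
Leg 2: φ1=0.1299817, φ2=-1.1644453, Δφ=-1.2944269, Δλ=4.6885373 rad; a=sin²(Δφ/2)+cosφ1·cosφ2·sin²(Δλ/2)=0.5642042099; c=2·atan2(√a, √(1-a))=1.699560273; dist=6371·c=10827.898 ≈ 10827.9 km; running total=19819.0 km
Leg 2 bearing: y=sinΔλ·cosφ2=-0.39514772, x=cosφ1·sinφ2-sinφ1·cosφ2·cosΔλ=-0.90959857; θ=atan2(y, x)=-156.5189° <0 so +360° → 203.4811° ≈ 203.5°
Leg 3: φ1=-1.1644453, φ2=1.0388200, Δφ=2.2032653, Δλ=-5.3940116 rad; a=sin²(Δφ/2)+cosφ1·cosφ2·sin²(Δλ/2)=0.8326543526; c=2·atan2(√a, √(1-a))=2.298703568; dist=6371·c=14645.040 ≈ 14645.0 km; running total=34464.0 km
Leg 3 bearing: y=sinΔλ·cosφ2=0.39389604, x=cosφ1·sinφ2-sinφ1·cosφ2·cosΔλ=0.63420047; θ=atan2(y, x)=31.8440° ≈ 31.8°
Leg 4: φ1=1.0388200, φ2=0.7228805, Δφ=-0.3159395, Δλ=3.6146694 rad; a=sin²(Δφ/2)+cosφ1·cosφ2·sin²(Δλ/2)=0.3842382764; c=2·atan2(√a, √(1-a))=1.337152939; dist=6371·c=8519.001 ≈ 8519.0 km; running total=42983.0 km
Leg 4 bearing: y=sinΔλ·cosφ2=-0.34167637, x=cosφ1·sinφ2-sinφ1·cosφ2·cosΔλ=0.91085353; θ=atan2(y, x)=-20.5619° <0 so +360° → 339.4381° ≈ 339.4°

Leg 1: dist=8991.1 km, bearing=89.4°
Leg 2: dist=10827.9 km, bearing=203.5°
Leg 3: dist=14645.0 km, bearing=31.8°
Leg 4: dist=8519.0 km, bearing=339.4°
Total: 42983.0 km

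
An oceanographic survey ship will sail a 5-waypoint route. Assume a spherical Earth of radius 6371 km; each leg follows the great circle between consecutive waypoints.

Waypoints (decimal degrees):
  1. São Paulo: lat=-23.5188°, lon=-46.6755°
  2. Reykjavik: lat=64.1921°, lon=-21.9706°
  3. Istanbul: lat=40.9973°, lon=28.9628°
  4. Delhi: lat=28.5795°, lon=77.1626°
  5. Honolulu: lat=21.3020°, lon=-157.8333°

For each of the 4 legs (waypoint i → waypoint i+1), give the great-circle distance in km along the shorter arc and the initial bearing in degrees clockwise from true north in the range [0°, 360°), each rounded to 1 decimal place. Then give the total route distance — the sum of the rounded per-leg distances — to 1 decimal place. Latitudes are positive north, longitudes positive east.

Leg 1: φ1=-0.4104805, φ2=1.1203635, Δφ=1.5308440, Δλ=0.4311818 rad; a=sin²(Δφ/2)+cosφ1·cosφ2·sin²(Δλ/2)=0.4982975880; c=2·atan2(√a, √(1-a))=1.567391496; dist=6371·c=9985.851 ≈ 9985.9 km; running total=9985.9 km
Leg 1 bearing: y=sinΔλ·cosφ2=0.18195444, x=cosφ1·sinφ2-sinφ1·cosφ2·cosΔλ=0.98330107; θ=atan2(y, x)=10.4837° ≈ 10.5°
Leg 2: φ1=1.1203635, φ2=0.7155379, Δφ=-0.4048256, Δλ=0.8889555 rad; a=sin²(Δφ/2)+cosφ1·cosφ2·sin²(Δλ/2)=0.1011651092; c=2·atan2(√a, √(1-a))=0.647374812; dist=6371·c=4124.425 ≈ 4124.4 km; running total=14110.3 km
Leg 2 bearing: y=sinΔλ·cosφ2=0.58599103, x=cosφ1·sinφ2-sinφ1·cosφ2·cosΔλ=-0.14260938; θ=atan2(y, x)=103.6779° ≈ 103.7°
Leg 3: φ1=0.7155379, φ2=0.4988064, Δφ=-0.2167315, Δλ=0.8412452 rad; a=sin²(Δφ/2)+cosφ1·cosφ2·sin²(Δλ/2)=0.1222039373; c=2·atan2(√a, √(1-a))=0.714238728; dist=6371·c=4550.415 ≈ 4550.4 km; running total=18660.7 km
Leg 3 bearing: y=sinΔλ·cosφ2=0.65464083, x=cosφ1·sinφ2-sinφ1·cosφ2·cosΔλ=-0.02293301; θ=atan2(y, x)=92.0063° ≈ 92.0°
Leg 4: φ1=0.4988064, φ2=0.3717900, Δφ=-0.1270163, Δλ=-4.1014522 rad; a=sin²(Δφ/2)+cosφ1·cosφ2·sin²(Δλ/2)=0.6477684661; c=2·atan2(√a, √(1-a))=1.870813834; dist=6371·c=11918.955 ≈ 11919.0 km; running total=30579.7 km
Leg 4 bearing: y=sinΔλ·cosφ2=0.76314814, x=cosφ1·sinφ2-sinφ1·cosφ2·cosΔλ=0.57468498; θ=atan2(y, x)=53.0186° ≈ 53.0°

Leg 1: dist=9985.9 km, bearing=10.5°
Leg 2: dist=4124.4 km, bearing=103.7°
Leg 3: dist=4550.4 km, bearing=92.0°
Leg 4: dist=11919.0 km, bearing=53.0°
Total: 30579.7 km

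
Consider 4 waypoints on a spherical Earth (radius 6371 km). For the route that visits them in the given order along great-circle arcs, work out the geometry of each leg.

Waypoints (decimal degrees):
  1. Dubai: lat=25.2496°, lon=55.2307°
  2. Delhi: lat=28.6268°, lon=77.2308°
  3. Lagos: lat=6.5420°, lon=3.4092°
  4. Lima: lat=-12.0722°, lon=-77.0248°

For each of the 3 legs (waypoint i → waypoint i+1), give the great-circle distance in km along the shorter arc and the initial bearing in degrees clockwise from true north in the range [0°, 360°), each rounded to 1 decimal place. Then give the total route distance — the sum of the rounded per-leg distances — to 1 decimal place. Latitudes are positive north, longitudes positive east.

Leg 1: φ1=0.4406887, φ2=0.4996319, Δφ=0.0589433, Δλ=0.3839742 rad; a=sin²(Δφ/2)+cosφ1·cosφ2·sin²(Δλ/2)=0.0297728168; c=2·atan2(√a, √(1-a))=0.346831797; dist=6371·c=2209.665 ≈ 2209.7 km; running total=2209.7 km
Leg 1 bearing: y=sinΔλ·cosφ2=0.32881572, x=cosφ1·sinφ2-sinφ1·cosφ2·cosΔλ=0.08617313; θ=atan2(y, x)=75.3147° ≈ 75.3°
Leg 2: φ1=0.4996319, φ2=0.1141794, Δφ=-0.3854525, Δλ=-1.2884300 rad; a=sin²(Δφ/2)+cosφ1·cosφ2·sin²(Δλ/2)=0.3512192282; c=2·atan2(√a, √(1-a))=1.268658846; dist=6371·c=8082.626 ≈ 8082.6 km; running total=10292.3 km
Leg 2 bearing: y=sinΔλ·cosφ2=-0.95414526, x=cosφ1·sinφ2-sinφ1·cosφ2·cosΔλ=-0.03261825; θ=atan2(y, x)=-91.9579° <0 so +360° → 268.0421° ≈ 268.0°
Leg 3: φ1=0.1141794, φ2=-0.2106996, Δφ=-0.3248791, Δλ=-1.4038381 rad; a=sin²(Δφ/2)+cosφ1·cosφ2·sin²(Δλ/2)=0.4311889124; c=2·atan2(√a, √(1-a))=1.432735983; dist=6371·c=9127.961 ≈ 9128.0 km; running total=19420.3 km
Leg 3 bearing: y=sinΔλ·cosφ2=-0.96428717, x=cosφ1·sinφ2-sinφ1·cosφ2·cosΔλ=-0.22629713; θ=atan2(y, x)=-103.2071° <0 so +360° → 256.7929° ≈ 256.8°

Leg 1: dist=2209.7 km, bearing=75.3°
Leg 2: dist=8082.6 km, bearing=268.0°
Leg 3: dist=9128.0 km, bearing=256.8°
Total: 19420.3 km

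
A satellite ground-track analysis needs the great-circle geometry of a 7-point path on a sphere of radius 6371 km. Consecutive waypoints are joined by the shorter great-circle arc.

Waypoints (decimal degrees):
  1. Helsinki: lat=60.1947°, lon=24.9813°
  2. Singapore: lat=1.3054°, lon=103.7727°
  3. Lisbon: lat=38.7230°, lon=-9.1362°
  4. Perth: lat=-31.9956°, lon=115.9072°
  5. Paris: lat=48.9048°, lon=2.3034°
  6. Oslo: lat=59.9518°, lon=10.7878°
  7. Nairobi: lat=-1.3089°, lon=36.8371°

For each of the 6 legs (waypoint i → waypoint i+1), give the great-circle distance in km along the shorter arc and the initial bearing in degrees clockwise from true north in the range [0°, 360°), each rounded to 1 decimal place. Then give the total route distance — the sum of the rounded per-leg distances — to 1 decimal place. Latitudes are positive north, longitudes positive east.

Leg 1: φ1=1.0505957, φ2=0.0227835, Δφ=-1.0278122, Δλ=1.3751694 rad; a=sin²(Δφ/2)+cosφ1·cosφ2·sin²(Δλ/2)=0.4418194421; c=2·atan2(√a, √(1-a))=1.454171011; dist=6371·c=9264.524 ≈ 9264.5 km; running total=9264.5 km
Leg 1 bearing: y=sinΔλ·cosφ2=0.98067141, x=cosφ1·sinφ2-sinφ1·cosφ2·cosΔλ=-0.15730125; θ=atan2(y, x)=99.1127° ≈ 99.1°
Leg 2: φ1=0.0227835, φ2=0.6758438, Δφ=0.6530603, Δλ=-1.9706321 rad; a=sin²(Δφ/2)+cosφ1·cosφ2·sin²(Δλ/2)=0.6446840747; c=2·atan2(√a, √(1-a))=1.864363008; dist=6371·c=11877.857 ≈ 11877.9 km; running total=21142.4 km
Leg 2 bearing: y=sinΔλ·cosφ2=-0.71864267, x=cosφ1·sinφ2-sinφ1·cosφ2·cosΔλ=0.63231225; θ=atan2(y, x)=-48.6564° <0 so +360° → 311.3436° ≈ 311.3°
Leg 3: φ1=0.6758438, φ2=-0.5584286, Δφ=-1.2342724, Δλ=2.1824190 rad; a=sin²(Δφ/2)+cosφ1·cosφ2·sin²(Δλ/2)=0.8556885934; c=2·atan2(√a, √(1-a))=2.362252140; dist=6371·c=15049.908 ≈ 15049.9 km; running total=36192.3 km
Leg 3 bearing: y=sinΔλ·cosφ2=0.69434500, x=cosφ1·sinφ2-sinφ1·cosφ2·cosΔλ=-0.10875441; θ=atan2(y, x)=98.9018° ≈ 98.9°
Leg 4: φ1=-0.5584286, φ2=0.8535498, Δφ=1.4119783, Δλ=-1.9827604 rad; a=sin²(Δφ/2)+cosφ1·cosφ2·sin²(Δλ/2)=0.8112599620; c=2·atan2(√a, √(1-a))=2.242754845; dist=6371·c=14288.591 ≈ 14288.6 km; running total=50480.9 km
Leg 4 bearing: y=sinΔλ·cosφ2=-0.60231887, x=cosφ1·sinφ2-sinφ1·cosφ2·cosΔλ=0.49968082; θ=atan2(y, x)=-50.3211° <0 so +360° → 309.6789° ≈ 309.7°
Leg 5: φ1=0.8535498, φ2=1.0463563, Δφ=0.1928065, Δλ=0.1480807 rad; a=sin²(Δφ/2)+cosφ1·cosφ2·sin²(Δλ/2)=0.0110658482; c=2·atan2(√a, √(1-a))=0.210778638; dist=6371·c=1342.871 ≈ 1342.9 km; running total=51823.8 km
Leg 5 bearing: y=sinΔλ·cosφ2=0.07387753, x=cosφ1·sinφ2-sinφ1·cosφ2·cosΔλ=0.19574395; θ=atan2(y, x)=20.6775° ≈ 20.7°
Leg 6: φ1=1.0463563, φ2=-0.0228446, Δφ=-1.0692009, Δλ=0.4546461 rad; a=sin²(Δφ/2)+cosφ1·cosφ2·sin²(Δλ/2)=0.2850137135; c=2·atan2(√a, √(1-a))=1.126333928; dist=6371·c=7175.873 ≈ 7175.9 km; running total=58999.7 km
Leg 6 bearing: y=sinΔλ·cosφ2=0.43902976, x=cosφ1·sinφ2-sinφ1·cosφ2·cosΔλ=-0.78890839; θ=atan2(y, x)=150.9039° ≈ 150.9°

Leg 1: dist=9264.5 km, bearing=99.1°
Leg 2: dist=11877.9 km, bearing=311.3°
Leg 3: dist=15049.9 km, bearing=98.9°
Leg 4: dist=14288.6 km, bearing=309.7°
Leg 5: dist=1342.9 km, bearing=20.7°
Leg 6: dist=7175.9 km, bearing=150.9°
Total: 58999.7 km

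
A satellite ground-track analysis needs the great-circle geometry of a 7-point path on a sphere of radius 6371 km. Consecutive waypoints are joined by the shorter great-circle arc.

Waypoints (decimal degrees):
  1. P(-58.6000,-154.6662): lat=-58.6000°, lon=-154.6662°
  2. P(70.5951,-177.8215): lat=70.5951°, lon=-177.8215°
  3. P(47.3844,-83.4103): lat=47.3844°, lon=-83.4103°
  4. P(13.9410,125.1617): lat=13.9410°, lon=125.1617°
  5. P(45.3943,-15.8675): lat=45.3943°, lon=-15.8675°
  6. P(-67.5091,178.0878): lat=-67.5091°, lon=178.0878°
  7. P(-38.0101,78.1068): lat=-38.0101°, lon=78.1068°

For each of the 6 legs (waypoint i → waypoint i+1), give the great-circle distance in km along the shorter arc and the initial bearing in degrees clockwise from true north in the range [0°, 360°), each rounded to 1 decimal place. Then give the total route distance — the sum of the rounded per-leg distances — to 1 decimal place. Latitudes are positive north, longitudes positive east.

Leg 1: φ1=-1.0227629, φ2=1.2321169, Δφ=2.2548799, Δλ=-0.4041362 rad; a=sin²(Δφ/2)+cosφ1·cosφ2·sin²(Δλ/2)=0.8229538209; c=2·atan2(√a, √(1-a))=2.273007935; dist=6371·c=14481.334 ≈ 14481.3 km; running total=14481.3 km
Leg 1 bearing: y=sinΔλ·cosφ2=-0.13064569, x=cosφ1·sinφ2-sinφ1·cosφ2·cosΔλ=0.75215359; θ=atan2(y, x)=-9.8537° <0 so +360° → 350.1463° ≈ 350.1°
Leg 2: φ1=1.2321169, φ2=0.8270138, Δφ=-0.4051031, Δλ=1.6477863 rad; a=sin²(Δφ/2)+cosφ1·cosφ2·sin²(Δλ/2)=0.1615966681; c=2·atan2(√a, √(1-a))=0.827380215; dist=6371·c=5271.239 ≈ 5271.2 km; running total=19752.5 km
Leg 2 bearing: y=sinΔλ·cosφ2=0.67507068, x=cosφ1·sinφ2-sinφ1·cosφ2·cosΔλ=0.29361933; θ=atan2(y, x)=66.4936° ≈ 66.5°
Leg 3: φ1=0.8270138, φ2=0.2433164, Δφ=-0.5836974, Δλ=3.6402681 rad; a=sin²(Δφ/2)+cosφ1·cosφ2·sin²(Δλ/2)=0.6999034440; c=2·atan2(√a, √(1-a))=1.982102480; dist=6371·c=12627.975 ≈ 12628.0 km; running total=32380.5 km
Leg 3 bearing: y=sinΔλ·cosφ2=-0.46417519, x=cosφ1·sinφ2-sinφ1·cosφ2·cosΔλ=0.79037703; θ=atan2(y, x)=-30.4250° <0 so +360° → 329.5750° ≈ 329.6°
Leg 4: φ1=0.2433164, φ2=0.7922800, Δφ=0.5489636, Δλ=-2.4614239 rad; a=sin²(Δφ/2)+cosφ1·cosφ2·sin²(Δλ/2)=0.6791738864; c=2·atan2(√a, √(1-a))=1.937293858; dist=6371·c=12342.499 ≈ 12342.5 km; running total=44723.0 km
Leg 4 bearing: y=sinΔλ·cosφ2=-0.44164563, x=cosφ1·sinφ2-sinφ1·cosφ2·cosΔλ=0.82251809; θ=atan2(y, x)=-28.2333° <0 so +360° → 331.7667° ≈ 331.8°
Leg 5: φ1=0.7922800, φ2=-1.1782561, Δφ=-1.9705361, Δλ=3.3851586 rad; a=sin²(Δφ/2)+cosφ1·cosφ2·sin²(Δλ/2)=0.9592513433; c=2·atan2(√a, √(1-a))=2.735073310; dist=6371·c=17425.152 ≈ 17425.2 km; running total=62148.2 km
Leg 5 bearing: y=sinΔλ·cosφ2=-0.09225440, x=cosφ1·sinφ2-sinφ1·cosφ2·cosΔλ=-0.38450220; θ=atan2(y, x)=-166.5079° <0 so +360° → 193.4921° ≈ 193.5°
Leg 6: φ1=-1.1782561, φ2=-0.6634014, Δφ=0.5148547, Δλ=-1.7449976 rad; a=sin²(Δφ/2)+cosφ1·cosφ2·sin²(Δλ/2)=0.2416383030; c=2·atan2(√a, √(1-a))=1.027776945; dist=6371·c=6547.967 ≈ 6548.0 km; running total=68696.2 km
Leg 6 bearing: y=sinΔλ·cosφ2=-0.77597754, x=cosφ1·sinφ2-sinφ1·cosφ2·cosΔλ=-0.36173996; θ=atan2(y, x)=-114.9937° <0 so +360° → 245.0063° ≈ 245.0°

Leg 1: dist=14481.3 km, bearing=350.1°
Leg 2: dist=5271.2 km, bearing=66.5°
Leg 3: dist=12628.0 km, bearing=329.6°
Leg 4: dist=12342.5 km, bearing=331.8°
Leg 5: dist=17425.2 km, bearing=193.5°
Leg 6: dist=6548.0 km, bearing=245.0°
Total: 68696.2 km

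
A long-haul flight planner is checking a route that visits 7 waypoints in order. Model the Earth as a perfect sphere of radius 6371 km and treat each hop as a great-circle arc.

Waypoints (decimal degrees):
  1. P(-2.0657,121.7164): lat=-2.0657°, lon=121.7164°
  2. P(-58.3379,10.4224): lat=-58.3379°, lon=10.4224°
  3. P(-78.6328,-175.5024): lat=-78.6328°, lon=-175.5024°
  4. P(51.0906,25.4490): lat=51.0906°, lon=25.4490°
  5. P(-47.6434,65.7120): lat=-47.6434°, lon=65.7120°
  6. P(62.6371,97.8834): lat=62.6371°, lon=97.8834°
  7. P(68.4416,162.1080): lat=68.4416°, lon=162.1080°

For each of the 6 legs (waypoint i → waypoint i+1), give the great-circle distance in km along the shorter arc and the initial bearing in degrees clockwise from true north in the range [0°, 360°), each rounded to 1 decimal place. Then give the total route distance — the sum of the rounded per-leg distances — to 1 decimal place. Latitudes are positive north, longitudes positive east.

Leg 1: dist=11030.1 km, bearing=209.7°
Leg 2: dist=4779.5 km, bearing=178.3°
Leg 3: dist=16841.6 km, bearing=208.0°
Leg 4: dist=11631.2 km, bearing=153.3°
Leg 5: dist=12588.8 km, bearing=15.4°
Leg 6: dist=2881.9 km, bearing=49.2°
Total: 59753.1 km

Leg 1: φ1=-0.0360533, φ2=-1.0181884, Δφ=-0.9821352, Δλ=-1.9424467 rad; a=sin²(Δφ/2)+cosφ1·cosφ2·sin²(Δλ/2)=0.5799091295; c=2·atan2(√a, √(1-a))=1.731302870; dist=6371·c=11030.131 ≈ 11030.1 km; running total=11030.1 km
Leg 1 bearing: y=sinΔλ·cosφ2=-0.48907283, x=cosφ1·sinφ2-sinφ1·cosφ2·cosΔλ=-0.85747646; θ=atan2(y, x)=-150.3012° <0 so +360° → 209.6988° ≈ 209.7°
Leg 2: φ1=-1.0181884, φ2=-1.3724013, Δφ=-0.3542128, Δλ=-3.2449999 rad; a=sin²(Δφ/2)+cosφ1·cosφ2·sin²(Δλ/2)=0.1342212547; c=2·atan2(√a, √(1-a))=0.750192719; dist=6371·c=4779.478 ≈ 4779.5 km; running total=15809.6 km
Leg 2 bearing: y=sinΔλ·cosφ2=0.02034487, x=cosφ1·sinφ2-sinφ1·cosφ2·cosΔλ=-0.68147614; θ=atan2(y, x)=178.2900° ≈ 178.3°
Leg 3: φ1=-1.3724013, φ2=0.8916992, Δφ=2.2641004, Δλ=3.5072636 rad; a=sin²(Δφ/2)+cosφ1·cosφ2·sin²(Δλ/2)=0.9392428645; c=2·atan2(√a, √(1-a))=2.643479767; dist=6371·c=16841.610 ≈ 16841.6 km; running total=32651.2 km
Leg 3 bearing: y=sinΔλ·cosφ2=-0.22459013, x=cosφ1·sinφ2-sinφ1·cosφ2·cosΔλ=-0.42168958; θ=atan2(y, x)=-151.9604° <0 so +360° → 208.0396° ≈ 208.0°
Leg 4: φ1=0.8916992, φ2=-0.8315342, Δφ=-1.7232334, Δλ=0.7027219 rad; a=sin²(Δφ/2)+cosφ1·cosφ2·sin²(Δλ/2)=0.6260513622; c=2·atan2(√a, √(1-a))=1.825648877; dist=6371·c=11631.209 ≈ 11631.2 km; running total=44282.4 km
Leg 4 bearing: y=sinΔλ·cosφ2=0.43543806, x=cosφ1·sinφ2-sinφ1·cosφ2·cosΔλ=-0.86419784; θ=atan2(y, x)=153.2581° ≈ 153.3°
Leg 5: φ1=-0.8315342, φ2=1.0932236, Δφ=1.9247578, Δλ=0.5614969 rad; a=sin²(Δφ/2)+cosφ1·cosφ2·sin²(Δλ/2)=0.6970816454; c=2·atan2(√a, √(1-a))=1.975953584; dist=6371·c=12588.800 ≈ 12588.8 km; running total=56871.2 km
Leg 5 bearing: y=sinΔλ·cosφ2=0.24472899, x=cosφ1·sinφ2-sinφ1·cosφ2·cosΔλ=0.88585722; θ=atan2(y, x)=15.4435° ≈ 15.4°
Leg 6: φ1=1.0932236, φ2=1.1945313, Δφ=0.1013076, Δλ=1.1209307 rad; a=sin²(Δφ/2)+cosφ1·cosφ2·sin²(Δλ/2)=0.0502878476; c=2·atan2(√a, √(1-a))=0.452345752; dist=6371·c=2881.895 ≈ 2881.9 km; running total=59753.1 km
Leg 6 bearing: y=sinΔλ·cosφ2=0.33089021, x=cosφ1·sinφ2-sinφ1·cosφ2·cosΔλ=0.28556538; θ=atan2(y, x)=49.2051° ≈ 49.2°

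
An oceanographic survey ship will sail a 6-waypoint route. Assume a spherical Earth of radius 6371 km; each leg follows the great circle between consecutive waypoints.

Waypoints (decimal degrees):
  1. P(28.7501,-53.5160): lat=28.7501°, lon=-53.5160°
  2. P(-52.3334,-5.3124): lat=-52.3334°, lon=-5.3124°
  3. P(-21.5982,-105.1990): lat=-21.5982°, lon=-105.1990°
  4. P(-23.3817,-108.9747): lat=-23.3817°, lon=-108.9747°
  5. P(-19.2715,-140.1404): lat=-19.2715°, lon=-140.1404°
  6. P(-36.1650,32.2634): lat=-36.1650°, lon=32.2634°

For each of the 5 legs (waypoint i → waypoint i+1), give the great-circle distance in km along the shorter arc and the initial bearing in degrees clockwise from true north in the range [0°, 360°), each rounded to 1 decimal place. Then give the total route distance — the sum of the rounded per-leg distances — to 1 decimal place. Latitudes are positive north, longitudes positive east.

Leg 1: dist=10158.4 km, bearing=152.9°
Leg 2: dist=8764.8 km, bearing=249.0°
Leg 3: dist=435.6 km, bearing=242.2°
Leg 4: dist=3254.0 km, bearing=272.1°
Leg 5: dist=13799.2 km, bearing=172.6°
Total: 36412.0 km

Leg 1: φ1=0.5017839, φ2=-0.9133901, Δφ=-1.4151740, Δλ=0.8413115 rad; a=sin²(Δφ/2)+cosφ1·cosφ2·sin²(Δλ/2)=0.5118405710; c=2·atan2(√a, √(1-a))=1.594479683; dist=6371·c=10158.430 ≈ 10158.4 km; running total=10158.4 km
Leg 1 bearing: y=sinΔλ·cosφ2=0.45556040, x=cosφ1·sinφ2-sinφ1·cosφ2·cosΔλ=-0.88988984; θ=atan2(y, x)=152.8908° ≈ 152.9°
Leg 2: φ1=-0.9133901, φ2=-0.3769597, Δφ=0.5364304, Δλ=-1.7433500 rad; a=sin²(Δφ/2)+cosφ1·cosφ2·sin²(Δλ/2)=0.4030878700; c=2·atan2(√a, √(1-a))=1.375737486; dist=6371·c=8764.824 ≈ 8764.8 km; running total=18923.2 km
Leg 2 bearing: y=sinΔλ·cosφ2=-0.91598024, x=cosφ1·sinφ2-sinφ1·cosφ2·cosΔλ=-0.35130094; θ=atan2(y, x)=-110.9830° <0 so +360° → 249.0170° ≈ 249.0°
Leg 3: φ1=-0.3769597, φ2=-0.4080876, Δφ=-0.0311279, Δλ=-0.0658984 rad; a=sin²(Δφ/2)+cosφ1·cosφ2·sin²(Δλ/2)=0.0011684141; c=2·atan2(√a, √(1-a))=0.068377465; dist=6371·c=435.633 ≈ 435.6 km; running total=19358.8 km
Leg 3 bearing: y=sinΔλ·cosφ2=-0.06044315, x=cosφ1·sinφ2-sinφ1·cosφ2·cosΔλ=-0.03185627; θ=atan2(y, x)=-117.7913° <0 so +360° → 242.2087° ≈ 242.2°
Leg 4: φ1=-0.4080876, φ2=-0.3363511, Δφ=0.0717365, Δλ=-0.5439441 rad; a=sin²(Δφ/2)+cosφ1·cosφ2·sin²(Δλ/2)=0.0638113826; c=2·atan2(√a, √(1-a))=0.510751830; dist=6371·c=3254.000 ≈ 3254.0 km; running total=22612.8 km
Leg 4 bearing: y=sinΔλ·cosφ2=-0.48851603, x=cosφ1·sinφ2-sinφ1·cosφ2·cosΔλ=0.01760811; θ=atan2(y, x)=-87.9357° <0 so +360° → 272.0643° ≈ 272.1°
Leg 5: φ1=-0.3363511, φ2=-0.6311983, Δφ=-0.2948472, Δλ=3.0090140 rad; a=sin²(Δφ/2)+cosφ1·cosφ2·sin²(Δλ/2)=0.7803157256; c=2·atan2(√a, √(1-a))=2.165944492; dist=6371·c=13799.232 ≈ 13799.2 km; running total=36412.0 km
Leg 5 bearing: y=sinΔλ·cosφ2=0.10672028, x=cosφ1·sinφ2-sinφ1·cosφ2·cosΔλ=-0.82115964; θ=atan2(y, x)=172.5952° ≈ 172.6°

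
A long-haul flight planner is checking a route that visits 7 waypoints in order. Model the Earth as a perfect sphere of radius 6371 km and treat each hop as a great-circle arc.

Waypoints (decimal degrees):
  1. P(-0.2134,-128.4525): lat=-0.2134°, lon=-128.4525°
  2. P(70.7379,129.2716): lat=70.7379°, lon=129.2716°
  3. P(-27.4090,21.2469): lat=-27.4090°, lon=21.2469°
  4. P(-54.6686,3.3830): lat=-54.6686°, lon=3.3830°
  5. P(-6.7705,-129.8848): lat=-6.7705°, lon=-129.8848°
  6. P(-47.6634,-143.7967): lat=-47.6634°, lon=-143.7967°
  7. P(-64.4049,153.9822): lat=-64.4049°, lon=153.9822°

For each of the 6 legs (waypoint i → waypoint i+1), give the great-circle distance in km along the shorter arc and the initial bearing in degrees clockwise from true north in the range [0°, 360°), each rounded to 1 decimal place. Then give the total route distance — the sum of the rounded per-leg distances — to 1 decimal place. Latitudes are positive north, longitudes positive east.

Leg 1: dist=10477.2 km, bearing=341.1°
Leg 2: dist=13530.3 km, bearing=277.3°
Leg 3: dist=3359.2 km, bearing=200.6°
Leg 4: dist=11931.6 km, bearing=229.2°
Leg 5: dist=4734.8 km, bearing=193.8°
Leg 6: dist=4075.6 km, bearing=219.8°
Total: 48108.7 km

Leg 1: φ1=-0.0037245, φ2=1.2346093, Δφ=1.2383338, Δλ=4.4981341 rad; a=sin²(Δφ/2)+cosφ1·cosφ2·sin²(Δλ/2)=0.5368282764; c=2·atan2(√a, √(1-a))=1.644519644; dist=6371·c=10477.235 ≈ 10477.2 km; running total=10477.2 km
Leg 1 bearing: y=sinΔλ·cosφ2=-0.32234711, x=cosφ1·sinφ2-sinφ1·cosφ2·cosΔλ=0.94375158; θ=atan2(y, x)=-18.8581° <0 so +360° → 341.1419° ≈ 341.1°
Leg 2: φ1=1.2346093, φ2=-0.4783773, Δφ=-1.7129866, Δλ=-1.8853867 rad; a=sin²(Δφ/2)+cosφ1·cosφ2·sin²(Δλ/2)=0.7625935948; c=2·atan2(√a, √(1-a))=2.123731393; dist=6371·c=13530.293 ≈ 13530.3 km; running total=24007.5 km
Leg 2 bearing: y=sinΔλ·cosφ2=-0.84417551, x=cosφ1·sinφ2-sinφ1·cosφ2·cosΔλ=0.10745292; θ=atan2(y, x)=-82.7460° <0 so +360° → 277.2540° ≈ 277.3°
Leg 3: φ1=-0.4783773, φ2=-0.9541471, Δφ=-0.4757698, Δλ=-0.3117839 rad; a=sin²(Δφ/2)+cosφ1·cosφ2·sin²(Δλ/2)=0.0679055130; c=2·atan2(√a, √(1-a))=0.527260035; dist=6371·c=3359.174 ≈ 3359.2 km; running total=27366.7 km
Leg 3 bearing: y=sinΔλ·cosφ2=-0.17739904, x=cosφ1·sinφ2-sinφ1·cosφ2·cosΔλ=-0.47085772; θ=atan2(y, x)=-159.3557° <0 so +360° → 200.6443° ≈ 200.6°
Leg 4: φ1=-0.9541471, φ2=-0.1181675, Δφ=0.8359796, Δλ=-2.3259619 rad; a=sin²(Δφ/2)+cosφ1·cosφ2·sin²(Δλ/2)=0.6487159770; c=2·atan2(√a, √(1-a))=1.872798073; dist=6371·c=11931.597 ≈ 11931.6 km; running total=39298.3 km
Leg 4 bearing: y=sinΔλ·cosφ2=-0.72308014, x=cosφ1·sinφ2-sinφ1·cosφ2·cosΔλ=-0.62344955; θ=atan2(y, x)=-130.7684° <0 so +360° → 229.2316° ≈ 229.2°
Leg 5: φ1=-0.1181675, φ2=-0.8318833, Δφ=-0.7137157, Δλ=-0.2428085 rad; a=sin²(Δφ/2)+cosφ1·cosφ2·sin²(Δλ/2)=0.1318416280; c=2·atan2(√a, √(1-a))=0.743185688; dist=6371·c=4734.836 ≈ 4734.8 km; running total=44033.1 km
Leg 5 bearing: y=sinΔλ·cosφ2=-0.16192573, x=cosφ1·sinφ2-sinφ1·cosφ2·cosΔλ=-0.65697619; θ=atan2(y, x)=-166.1542° <0 so +360° → 193.8458° ≈ 193.8°
Leg 6: φ1=-0.8318833, φ2=-1.1240776, Δφ=-0.2921943, Δλ=5.1972222 rad; a=sin²(Δφ/2)+cosφ1·cosφ2·sin²(Δλ/2)=0.0988680818; c=2·atan2(√a, √(1-a))=0.639718500; dist=6371·c=4075.647 ≈ 4075.6 km; running total=48108.7 km
Leg 6 bearing: y=sinΔλ·cosφ2=-0.38222078, x=cosφ1·sinφ2-sinφ1·cosφ2·cosΔλ=-0.45856299; θ=atan2(y, x)=-140.1882° <0 so +360° → 219.8118° ≈ 219.8°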